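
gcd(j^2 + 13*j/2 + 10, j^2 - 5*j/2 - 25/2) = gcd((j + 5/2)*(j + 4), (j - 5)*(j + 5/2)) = j + 5/2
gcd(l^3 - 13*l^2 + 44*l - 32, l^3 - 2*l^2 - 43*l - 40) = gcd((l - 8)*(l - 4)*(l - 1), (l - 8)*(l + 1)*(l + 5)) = l - 8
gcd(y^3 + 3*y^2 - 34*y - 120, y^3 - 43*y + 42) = y - 6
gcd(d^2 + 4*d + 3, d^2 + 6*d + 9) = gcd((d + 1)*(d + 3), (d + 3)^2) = d + 3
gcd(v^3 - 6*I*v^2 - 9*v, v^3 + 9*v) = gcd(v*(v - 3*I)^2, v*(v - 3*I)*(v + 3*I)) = v^2 - 3*I*v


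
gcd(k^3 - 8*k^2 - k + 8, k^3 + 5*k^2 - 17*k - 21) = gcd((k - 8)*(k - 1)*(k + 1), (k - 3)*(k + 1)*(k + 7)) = k + 1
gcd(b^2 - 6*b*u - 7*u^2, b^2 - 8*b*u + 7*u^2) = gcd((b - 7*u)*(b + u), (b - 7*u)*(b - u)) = -b + 7*u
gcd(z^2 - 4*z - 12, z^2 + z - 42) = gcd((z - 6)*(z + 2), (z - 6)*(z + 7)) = z - 6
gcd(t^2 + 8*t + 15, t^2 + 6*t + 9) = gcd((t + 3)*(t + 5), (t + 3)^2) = t + 3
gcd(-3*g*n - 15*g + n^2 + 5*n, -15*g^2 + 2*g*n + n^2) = 3*g - n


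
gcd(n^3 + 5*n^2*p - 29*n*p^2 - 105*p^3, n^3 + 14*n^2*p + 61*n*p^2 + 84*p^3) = n^2 + 10*n*p + 21*p^2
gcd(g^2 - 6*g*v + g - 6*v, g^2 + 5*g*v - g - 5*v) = 1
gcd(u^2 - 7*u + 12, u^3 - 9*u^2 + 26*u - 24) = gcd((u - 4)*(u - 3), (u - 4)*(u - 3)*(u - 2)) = u^2 - 7*u + 12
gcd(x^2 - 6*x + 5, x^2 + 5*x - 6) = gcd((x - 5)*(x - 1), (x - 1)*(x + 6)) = x - 1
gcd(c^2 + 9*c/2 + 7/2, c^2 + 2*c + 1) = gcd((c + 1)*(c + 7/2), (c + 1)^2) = c + 1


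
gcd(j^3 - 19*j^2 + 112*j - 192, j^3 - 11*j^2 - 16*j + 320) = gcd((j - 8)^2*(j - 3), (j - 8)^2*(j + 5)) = j^2 - 16*j + 64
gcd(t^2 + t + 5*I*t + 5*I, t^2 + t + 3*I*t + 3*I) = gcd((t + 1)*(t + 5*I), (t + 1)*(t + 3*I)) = t + 1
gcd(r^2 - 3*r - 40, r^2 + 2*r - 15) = r + 5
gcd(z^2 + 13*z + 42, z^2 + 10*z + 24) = z + 6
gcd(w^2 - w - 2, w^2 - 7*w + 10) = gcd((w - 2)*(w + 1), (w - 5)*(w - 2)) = w - 2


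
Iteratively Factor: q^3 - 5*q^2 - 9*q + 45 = (q - 3)*(q^2 - 2*q - 15) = (q - 3)*(q + 3)*(q - 5)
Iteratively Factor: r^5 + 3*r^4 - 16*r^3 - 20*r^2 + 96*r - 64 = (r + 4)*(r^4 - r^3 - 12*r^2 + 28*r - 16) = (r - 1)*(r + 4)*(r^3 - 12*r + 16) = (r - 1)*(r + 4)^2*(r^2 - 4*r + 4) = (r - 2)*(r - 1)*(r + 4)^2*(r - 2)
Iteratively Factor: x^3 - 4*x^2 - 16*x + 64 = (x - 4)*(x^2 - 16) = (x - 4)*(x + 4)*(x - 4)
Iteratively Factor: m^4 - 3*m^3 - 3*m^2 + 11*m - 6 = (m + 2)*(m^3 - 5*m^2 + 7*m - 3) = (m - 1)*(m + 2)*(m^2 - 4*m + 3) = (m - 3)*(m - 1)*(m + 2)*(m - 1)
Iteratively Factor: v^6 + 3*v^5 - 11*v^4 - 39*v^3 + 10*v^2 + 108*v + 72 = (v - 2)*(v^5 + 5*v^4 - v^3 - 41*v^2 - 72*v - 36) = (v - 2)*(v + 2)*(v^4 + 3*v^3 - 7*v^2 - 27*v - 18) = (v - 2)*(v + 2)^2*(v^3 + v^2 - 9*v - 9) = (v - 2)*(v + 1)*(v + 2)^2*(v^2 - 9) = (v - 2)*(v + 1)*(v + 2)^2*(v + 3)*(v - 3)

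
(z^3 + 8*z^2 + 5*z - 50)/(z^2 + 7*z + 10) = (z^2 + 3*z - 10)/(z + 2)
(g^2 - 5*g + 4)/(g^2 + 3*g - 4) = (g - 4)/(g + 4)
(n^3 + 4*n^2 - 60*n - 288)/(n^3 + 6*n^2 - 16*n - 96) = (n^2 - 2*n - 48)/(n^2 - 16)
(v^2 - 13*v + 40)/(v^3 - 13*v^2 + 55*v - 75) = (v - 8)/(v^2 - 8*v + 15)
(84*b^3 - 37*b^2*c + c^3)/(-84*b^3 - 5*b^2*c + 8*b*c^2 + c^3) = (-4*b + c)/(4*b + c)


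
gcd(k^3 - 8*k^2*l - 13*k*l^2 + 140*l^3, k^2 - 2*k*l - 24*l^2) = k + 4*l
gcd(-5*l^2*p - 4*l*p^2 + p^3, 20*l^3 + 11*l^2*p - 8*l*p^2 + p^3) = -5*l^2 - 4*l*p + p^2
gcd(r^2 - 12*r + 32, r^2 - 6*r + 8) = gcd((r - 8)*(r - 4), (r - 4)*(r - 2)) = r - 4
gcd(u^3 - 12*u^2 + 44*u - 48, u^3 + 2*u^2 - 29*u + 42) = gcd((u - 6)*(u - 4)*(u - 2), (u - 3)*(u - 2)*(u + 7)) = u - 2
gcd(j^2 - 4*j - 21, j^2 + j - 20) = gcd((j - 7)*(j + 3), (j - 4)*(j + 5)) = 1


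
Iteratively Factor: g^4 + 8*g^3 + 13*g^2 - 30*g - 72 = (g - 2)*(g^3 + 10*g^2 + 33*g + 36) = (g - 2)*(g + 4)*(g^2 + 6*g + 9) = (g - 2)*(g + 3)*(g + 4)*(g + 3)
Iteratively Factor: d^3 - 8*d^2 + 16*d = (d - 4)*(d^2 - 4*d) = (d - 4)^2*(d)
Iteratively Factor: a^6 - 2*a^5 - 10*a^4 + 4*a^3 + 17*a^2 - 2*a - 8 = (a + 2)*(a^5 - 4*a^4 - 2*a^3 + 8*a^2 + a - 4) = (a - 1)*(a + 2)*(a^4 - 3*a^3 - 5*a^2 + 3*a + 4) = (a - 1)*(a + 1)*(a + 2)*(a^3 - 4*a^2 - a + 4) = (a - 1)*(a + 1)^2*(a + 2)*(a^2 - 5*a + 4) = (a - 4)*(a - 1)*(a + 1)^2*(a + 2)*(a - 1)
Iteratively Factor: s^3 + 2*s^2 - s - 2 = (s - 1)*(s^2 + 3*s + 2) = (s - 1)*(s + 2)*(s + 1)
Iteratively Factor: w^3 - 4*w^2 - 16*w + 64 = (w - 4)*(w^2 - 16) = (w - 4)^2*(w + 4)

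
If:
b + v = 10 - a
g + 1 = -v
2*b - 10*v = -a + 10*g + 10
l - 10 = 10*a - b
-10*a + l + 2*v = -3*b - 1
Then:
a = 31/2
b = -31/4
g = -13/4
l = 691/4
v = 9/4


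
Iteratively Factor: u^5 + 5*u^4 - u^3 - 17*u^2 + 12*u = (u + 4)*(u^4 + u^3 - 5*u^2 + 3*u) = (u + 3)*(u + 4)*(u^3 - 2*u^2 + u) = (u - 1)*(u + 3)*(u + 4)*(u^2 - u) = (u - 1)^2*(u + 3)*(u + 4)*(u)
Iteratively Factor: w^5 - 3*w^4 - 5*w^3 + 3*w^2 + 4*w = (w - 4)*(w^4 + w^3 - w^2 - w) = (w - 4)*(w + 1)*(w^3 - w) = (w - 4)*(w - 1)*(w + 1)*(w^2 + w) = (w - 4)*(w - 1)*(w + 1)^2*(w)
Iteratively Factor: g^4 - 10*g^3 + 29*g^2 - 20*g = (g - 5)*(g^3 - 5*g^2 + 4*g) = (g - 5)*(g - 1)*(g^2 - 4*g) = (g - 5)*(g - 4)*(g - 1)*(g)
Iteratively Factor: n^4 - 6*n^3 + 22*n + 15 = (n - 5)*(n^3 - n^2 - 5*n - 3) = (n - 5)*(n + 1)*(n^2 - 2*n - 3) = (n - 5)*(n + 1)^2*(n - 3)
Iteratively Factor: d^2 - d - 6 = (d + 2)*(d - 3)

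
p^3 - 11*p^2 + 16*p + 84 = (p - 7)*(p - 6)*(p + 2)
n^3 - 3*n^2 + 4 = (n - 2)^2*(n + 1)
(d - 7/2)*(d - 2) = d^2 - 11*d/2 + 7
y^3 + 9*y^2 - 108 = (y - 3)*(y + 6)^2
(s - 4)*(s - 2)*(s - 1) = s^3 - 7*s^2 + 14*s - 8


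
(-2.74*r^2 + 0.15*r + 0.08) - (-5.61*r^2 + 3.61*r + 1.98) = 2.87*r^2 - 3.46*r - 1.9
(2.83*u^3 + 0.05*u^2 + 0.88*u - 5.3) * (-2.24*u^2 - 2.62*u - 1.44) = -6.3392*u^5 - 7.5266*u^4 - 6.1774*u^3 + 9.4944*u^2 + 12.6188*u + 7.632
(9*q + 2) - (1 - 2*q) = 11*q + 1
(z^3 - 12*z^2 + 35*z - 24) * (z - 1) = z^4 - 13*z^3 + 47*z^2 - 59*z + 24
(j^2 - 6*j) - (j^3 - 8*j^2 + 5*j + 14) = -j^3 + 9*j^2 - 11*j - 14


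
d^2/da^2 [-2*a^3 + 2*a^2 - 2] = 4 - 12*a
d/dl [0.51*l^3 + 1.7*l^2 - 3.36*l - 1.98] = 1.53*l^2 + 3.4*l - 3.36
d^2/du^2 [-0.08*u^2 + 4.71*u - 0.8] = -0.160000000000000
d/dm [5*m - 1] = 5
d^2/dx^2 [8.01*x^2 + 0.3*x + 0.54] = 16.0200000000000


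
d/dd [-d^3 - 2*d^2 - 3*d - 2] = -3*d^2 - 4*d - 3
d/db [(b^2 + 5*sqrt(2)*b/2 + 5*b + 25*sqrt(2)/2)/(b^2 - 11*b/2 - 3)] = (-42*b^2 - 10*sqrt(2)*b^2 - 100*sqrt(2)*b - 24*b - 60 + 245*sqrt(2))/(4*b^4 - 44*b^3 + 97*b^2 + 132*b + 36)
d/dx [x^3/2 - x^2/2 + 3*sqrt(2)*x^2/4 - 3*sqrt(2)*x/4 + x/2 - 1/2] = 3*x^2/2 - x + 3*sqrt(2)*x/2 - 3*sqrt(2)/4 + 1/2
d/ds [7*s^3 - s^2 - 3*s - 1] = 21*s^2 - 2*s - 3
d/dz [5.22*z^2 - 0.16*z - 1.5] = 10.44*z - 0.16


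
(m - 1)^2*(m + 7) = m^3 + 5*m^2 - 13*m + 7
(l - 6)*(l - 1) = l^2 - 7*l + 6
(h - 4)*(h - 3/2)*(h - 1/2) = h^3 - 6*h^2 + 35*h/4 - 3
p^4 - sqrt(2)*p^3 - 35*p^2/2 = p^2*(p - 7*sqrt(2)/2)*(p + 5*sqrt(2)/2)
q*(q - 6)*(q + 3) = q^3 - 3*q^2 - 18*q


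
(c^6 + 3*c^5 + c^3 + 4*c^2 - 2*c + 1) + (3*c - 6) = c^6 + 3*c^5 + c^3 + 4*c^2 + c - 5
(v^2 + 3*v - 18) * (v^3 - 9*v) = v^5 + 3*v^4 - 27*v^3 - 27*v^2 + 162*v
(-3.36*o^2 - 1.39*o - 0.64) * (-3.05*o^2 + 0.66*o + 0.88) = 10.248*o^4 + 2.0219*o^3 - 1.9222*o^2 - 1.6456*o - 0.5632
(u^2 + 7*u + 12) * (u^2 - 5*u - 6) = u^4 + 2*u^3 - 29*u^2 - 102*u - 72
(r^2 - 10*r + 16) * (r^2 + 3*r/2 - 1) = r^4 - 17*r^3/2 + 34*r - 16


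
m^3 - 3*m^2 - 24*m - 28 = (m - 7)*(m + 2)^2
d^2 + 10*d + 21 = (d + 3)*(d + 7)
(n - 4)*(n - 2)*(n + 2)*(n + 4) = n^4 - 20*n^2 + 64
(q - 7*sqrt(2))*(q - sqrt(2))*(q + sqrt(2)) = q^3 - 7*sqrt(2)*q^2 - 2*q + 14*sqrt(2)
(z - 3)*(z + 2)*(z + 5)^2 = z^4 + 9*z^3 + 9*z^2 - 85*z - 150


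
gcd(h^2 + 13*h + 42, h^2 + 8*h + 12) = h + 6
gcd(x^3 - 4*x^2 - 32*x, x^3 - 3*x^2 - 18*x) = x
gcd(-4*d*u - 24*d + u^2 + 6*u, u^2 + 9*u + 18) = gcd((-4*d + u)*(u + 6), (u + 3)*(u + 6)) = u + 6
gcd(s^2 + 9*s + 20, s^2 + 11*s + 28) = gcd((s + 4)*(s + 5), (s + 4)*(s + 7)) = s + 4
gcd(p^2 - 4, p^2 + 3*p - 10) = p - 2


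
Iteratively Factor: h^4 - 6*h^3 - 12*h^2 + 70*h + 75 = (h - 5)*(h^3 - h^2 - 17*h - 15) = (h - 5)*(h + 3)*(h^2 - 4*h - 5) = (h - 5)*(h + 1)*(h + 3)*(h - 5)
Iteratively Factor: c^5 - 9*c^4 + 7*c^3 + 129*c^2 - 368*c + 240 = (c - 3)*(c^4 - 6*c^3 - 11*c^2 + 96*c - 80) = (c - 5)*(c - 3)*(c^3 - c^2 - 16*c + 16) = (c - 5)*(c - 3)*(c - 1)*(c^2 - 16) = (c - 5)*(c - 3)*(c - 1)*(c + 4)*(c - 4)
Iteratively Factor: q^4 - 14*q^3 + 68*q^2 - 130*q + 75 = (q - 5)*(q^3 - 9*q^2 + 23*q - 15) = (q - 5)*(q - 1)*(q^2 - 8*q + 15) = (q - 5)^2*(q - 1)*(q - 3)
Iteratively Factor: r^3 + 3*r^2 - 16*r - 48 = (r + 3)*(r^2 - 16) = (r - 4)*(r + 3)*(r + 4)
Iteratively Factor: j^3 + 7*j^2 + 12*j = (j)*(j^2 + 7*j + 12) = j*(j + 3)*(j + 4)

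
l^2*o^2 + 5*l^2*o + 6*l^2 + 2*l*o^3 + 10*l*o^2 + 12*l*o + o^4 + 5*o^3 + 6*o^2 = (l + o)^2*(o + 2)*(o + 3)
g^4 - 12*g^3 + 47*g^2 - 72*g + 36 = (g - 6)*(g - 3)*(g - 2)*(g - 1)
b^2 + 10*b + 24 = (b + 4)*(b + 6)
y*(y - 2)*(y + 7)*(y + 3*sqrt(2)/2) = y^4 + 3*sqrt(2)*y^3/2 + 5*y^3 - 14*y^2 + 15*sqrt(2)*y^2/2 - 21*sqrt(2)*y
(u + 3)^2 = u^2 + 6*u + 9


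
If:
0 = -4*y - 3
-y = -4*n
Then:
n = -3/16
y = -3/4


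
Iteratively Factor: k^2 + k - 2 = (k - 1)*(k + 2)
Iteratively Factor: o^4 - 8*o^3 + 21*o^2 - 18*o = (o - 3)*(o^3 - 5*o^2 + 6*o) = o*(o - 3)*(o^2 - 5*o + 6) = o*(o - 3)*(o - 2)*(o - 3)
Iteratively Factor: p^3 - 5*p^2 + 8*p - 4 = (p - 2)*(p^2 - 3*p + 2) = (p - 2)*(p - 1)*(p - 2)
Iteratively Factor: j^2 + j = (j + 1)*(j)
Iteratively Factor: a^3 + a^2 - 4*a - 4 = (a - 2)*(a^2 + 3*a + 2) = (a - 2)*(a + 1)*(a + 2)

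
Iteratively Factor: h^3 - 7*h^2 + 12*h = (h - 4)*(h^2 - 3*h) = (h - 4)*(h - 3)*(h)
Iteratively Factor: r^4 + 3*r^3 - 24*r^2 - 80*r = (r + 4)*(r^3 - r^2 - 20*r) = (r - 5)*(r + 4)*(r^2 + 4*r) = (r - 5)*(r + 4)^2*(r)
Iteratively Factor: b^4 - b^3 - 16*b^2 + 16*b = (b - 1)*(b^3 - 16*b) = b*(b - 1)*(b^2 - 16) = b*(b - 1)*(b + 4)*(b - 4)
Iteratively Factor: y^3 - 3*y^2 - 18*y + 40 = (y - 2)*(y^2 - y - 20) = (y - 5)*(y - 2)*(y + 4)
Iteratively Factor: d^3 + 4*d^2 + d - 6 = (d - 1)*(d^2 + 5*d + 6) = (d - 1)*(d + 3)*(d + 2)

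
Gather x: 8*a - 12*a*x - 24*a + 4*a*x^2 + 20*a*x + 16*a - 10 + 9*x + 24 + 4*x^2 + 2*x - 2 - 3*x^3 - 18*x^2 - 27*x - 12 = -3*x^3 + x^2*(4*a - 14) + x*(8*a - 16)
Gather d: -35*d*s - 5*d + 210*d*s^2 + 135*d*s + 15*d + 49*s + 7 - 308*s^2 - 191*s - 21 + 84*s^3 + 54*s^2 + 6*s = d*(210*s^2 + 100*s + 10) + 84*s^3 - 254*s^2 - 136*s - 14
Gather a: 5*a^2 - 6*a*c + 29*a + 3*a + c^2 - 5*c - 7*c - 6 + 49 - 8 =5*a^2 + a*(32 - 6*c) + c^2 - 12*c + 35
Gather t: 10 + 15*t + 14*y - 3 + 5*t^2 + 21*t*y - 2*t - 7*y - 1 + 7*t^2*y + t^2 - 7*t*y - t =t^2*(7*y + 6) + t*(14*y + 12) + 7*y + 6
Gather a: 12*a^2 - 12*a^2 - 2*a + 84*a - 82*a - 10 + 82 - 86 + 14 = 0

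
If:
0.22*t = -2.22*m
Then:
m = -0.0990990990990991*t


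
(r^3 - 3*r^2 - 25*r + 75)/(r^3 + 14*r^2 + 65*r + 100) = (r^2 - 8*r + 15)/(r^2 + 9*r + 20)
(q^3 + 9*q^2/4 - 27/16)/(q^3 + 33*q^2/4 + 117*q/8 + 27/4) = (8*q^2 + 6*q - 9)/(2*(4*q^2 + 27*q + 18))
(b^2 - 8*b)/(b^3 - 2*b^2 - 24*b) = (8 - b)/(-b^2 + 2*b + 24)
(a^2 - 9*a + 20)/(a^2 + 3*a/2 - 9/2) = 2*(a^2 - 9*a + 20)/(2*a^2 + 3*a - 9)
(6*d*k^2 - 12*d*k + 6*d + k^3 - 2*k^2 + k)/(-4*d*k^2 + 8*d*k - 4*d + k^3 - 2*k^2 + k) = (-6*d - k)/(4*d - k)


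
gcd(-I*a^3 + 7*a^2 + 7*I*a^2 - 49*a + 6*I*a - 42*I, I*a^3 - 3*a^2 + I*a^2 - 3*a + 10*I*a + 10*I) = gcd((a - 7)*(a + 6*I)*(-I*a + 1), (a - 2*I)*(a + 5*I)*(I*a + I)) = 1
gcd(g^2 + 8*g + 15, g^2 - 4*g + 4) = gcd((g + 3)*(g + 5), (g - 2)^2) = 1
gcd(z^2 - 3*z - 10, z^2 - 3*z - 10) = z^2 - 3*z - 10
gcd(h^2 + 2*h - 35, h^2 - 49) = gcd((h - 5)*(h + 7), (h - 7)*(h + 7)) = h + 7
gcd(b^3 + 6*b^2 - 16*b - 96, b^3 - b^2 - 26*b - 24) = b + 4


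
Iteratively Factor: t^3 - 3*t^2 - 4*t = (t + 1)*(t^2 - 4*t) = t*(t + 1)*(t - 4)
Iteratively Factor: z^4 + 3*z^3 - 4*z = (z)*(z^3 + 3*z^2 - 4) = z*(z + 2)*(z^2 + z - 2) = z*(z - 1)*(z + 2)*(z + 2)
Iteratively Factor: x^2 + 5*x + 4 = (x + 4)*(x + 1)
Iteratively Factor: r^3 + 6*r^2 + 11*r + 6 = (r + 2)*(r^2 + 4*r + 3) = (r + 1)*(r + 2)*(r + 3)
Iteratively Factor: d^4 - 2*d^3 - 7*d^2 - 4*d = (d + 1)*(d^3 - 3*d^2 - 4*d) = (d + 1)^2*(d^2 - 4*d) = (d - 4)*(d + 1)^2*(d)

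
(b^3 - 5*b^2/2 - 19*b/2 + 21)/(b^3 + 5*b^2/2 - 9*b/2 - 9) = (2*b - 7)/(2*b + 3)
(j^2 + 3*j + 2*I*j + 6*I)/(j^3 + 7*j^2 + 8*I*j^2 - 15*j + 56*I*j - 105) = (j^2 + j*(3 + 2*I) + 6*I)/(j^3 + j^2*(7 + 8*I) + j*(-15 + 56*I) - 105)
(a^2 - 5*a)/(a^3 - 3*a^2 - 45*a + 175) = a/(a^2 + 2*a - 35)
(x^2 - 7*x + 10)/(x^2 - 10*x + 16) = (x - 5)/(x - 8)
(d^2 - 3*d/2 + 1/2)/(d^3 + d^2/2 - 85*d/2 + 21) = (d - 1)/(d^2 + d - 42)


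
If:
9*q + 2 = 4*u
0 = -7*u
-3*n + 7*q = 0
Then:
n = -14/27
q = -2/9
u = 0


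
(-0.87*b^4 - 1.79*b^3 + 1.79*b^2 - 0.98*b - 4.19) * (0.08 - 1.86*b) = 1.6182*b^5 + 3.2598*b^4 - 3.4726*b^3 + 1.966*b^2 + 7.715*b - 0.3352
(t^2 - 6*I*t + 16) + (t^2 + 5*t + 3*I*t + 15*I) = 2*t^2 + 5*t - 3*I*t + 16 + 15*I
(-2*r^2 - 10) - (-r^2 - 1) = -r^2 - 9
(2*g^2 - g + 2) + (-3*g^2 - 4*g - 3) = -g^2 - 5*g - 1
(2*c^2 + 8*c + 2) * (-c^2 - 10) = -2*c^4 - 8*c^3 - 22*c^2 - 80*c - 20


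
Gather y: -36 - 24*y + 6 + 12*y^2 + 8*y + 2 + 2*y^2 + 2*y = 14*y^2 - 14*y - 28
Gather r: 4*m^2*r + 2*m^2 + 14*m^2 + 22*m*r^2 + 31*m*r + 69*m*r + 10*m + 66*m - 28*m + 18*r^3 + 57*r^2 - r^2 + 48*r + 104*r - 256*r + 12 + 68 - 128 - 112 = 16*m^2 + 48*m + 18*r^3 + r^2*(22*m + 56) + r*(4*m^2 + 100*m - 104) - 160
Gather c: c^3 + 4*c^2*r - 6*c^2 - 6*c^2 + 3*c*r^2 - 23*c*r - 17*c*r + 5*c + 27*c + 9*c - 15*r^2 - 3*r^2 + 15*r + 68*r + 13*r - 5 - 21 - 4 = c^3 + c^2*(4*r - 12) + c*(3*r^2 - 40*r + 41) - 18*r^2 + 96*r - 30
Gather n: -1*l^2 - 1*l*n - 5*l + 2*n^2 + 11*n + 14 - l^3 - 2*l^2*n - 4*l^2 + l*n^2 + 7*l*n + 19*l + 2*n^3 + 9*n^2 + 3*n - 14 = -l^3 - 5*l^2 + 14*l + 2*n^3 + n^2*(l + 11) + n*(-2*l^2 + 6*l + 14)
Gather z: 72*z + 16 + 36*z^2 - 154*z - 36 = 36*z^2 - 82*z - 20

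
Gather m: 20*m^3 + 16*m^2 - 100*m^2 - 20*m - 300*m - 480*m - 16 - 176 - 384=20*m^3 - 84*m^2 - 800*m - 576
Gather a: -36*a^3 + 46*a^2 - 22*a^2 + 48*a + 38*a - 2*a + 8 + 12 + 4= -36*a^3 + 24*a^2 + 84*a + 24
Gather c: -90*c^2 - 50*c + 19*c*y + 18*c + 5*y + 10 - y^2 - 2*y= -90*c^2 + c*(19*y - 32) - y^2 + 3*y + 10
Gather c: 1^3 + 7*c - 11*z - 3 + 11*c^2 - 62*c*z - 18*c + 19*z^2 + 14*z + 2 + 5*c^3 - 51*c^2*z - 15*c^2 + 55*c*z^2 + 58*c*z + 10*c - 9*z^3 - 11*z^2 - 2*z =5*c^3 + c^2*(-51*z - 4) + c*(55*z^2 - 4*z - 1) - 9*z^3 + 8*z^2 + z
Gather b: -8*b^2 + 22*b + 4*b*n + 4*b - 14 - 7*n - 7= -8*b^2 + b*(4*n + 26) - 7*n - 21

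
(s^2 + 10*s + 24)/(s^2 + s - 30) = (s + 4)/(s - 5)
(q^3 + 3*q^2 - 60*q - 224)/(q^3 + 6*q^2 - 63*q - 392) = (q + 4)/(q + 7)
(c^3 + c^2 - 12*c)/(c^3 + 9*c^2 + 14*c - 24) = c*(c - 3)/(c^2 + 5*c - 6)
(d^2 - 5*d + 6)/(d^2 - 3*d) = (d - 2)/d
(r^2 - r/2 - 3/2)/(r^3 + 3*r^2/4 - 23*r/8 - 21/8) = 4*(2*r - 3)/(8*r^2 - 2*r - 21)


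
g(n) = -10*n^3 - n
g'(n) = -30*n^2 - 1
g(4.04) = -663.43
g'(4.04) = -490.65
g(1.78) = -58.18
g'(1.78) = -96.05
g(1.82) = -62.11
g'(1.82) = -100.37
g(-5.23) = 1435.79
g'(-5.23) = -821.59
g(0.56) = -2.32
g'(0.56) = -10.41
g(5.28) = -1477.26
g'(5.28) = -837.35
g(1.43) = -30.67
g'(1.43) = -62.35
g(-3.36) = 382.69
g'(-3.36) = -339.69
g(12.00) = -17292.00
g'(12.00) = -4321.00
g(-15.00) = 33765.00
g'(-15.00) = -6751.00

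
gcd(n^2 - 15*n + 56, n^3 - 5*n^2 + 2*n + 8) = 1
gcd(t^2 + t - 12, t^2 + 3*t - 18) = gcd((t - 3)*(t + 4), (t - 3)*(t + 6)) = t - 3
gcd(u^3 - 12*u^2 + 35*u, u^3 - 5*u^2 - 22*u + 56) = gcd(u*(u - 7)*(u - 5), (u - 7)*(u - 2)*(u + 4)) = u - 7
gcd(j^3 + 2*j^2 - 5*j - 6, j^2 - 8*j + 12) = j - 2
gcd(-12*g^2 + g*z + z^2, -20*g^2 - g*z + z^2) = 4*g + z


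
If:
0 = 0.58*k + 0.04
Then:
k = -0.07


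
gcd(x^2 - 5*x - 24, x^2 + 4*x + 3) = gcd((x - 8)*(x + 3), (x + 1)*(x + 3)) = x + 3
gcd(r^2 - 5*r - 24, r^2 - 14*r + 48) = r - 8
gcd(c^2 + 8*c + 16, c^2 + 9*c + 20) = c + 4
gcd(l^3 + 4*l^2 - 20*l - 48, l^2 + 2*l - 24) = l^2 + 2*l - 24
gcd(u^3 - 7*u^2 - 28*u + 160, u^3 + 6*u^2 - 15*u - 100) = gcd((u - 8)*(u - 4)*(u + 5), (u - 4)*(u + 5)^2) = u^2 + u - 20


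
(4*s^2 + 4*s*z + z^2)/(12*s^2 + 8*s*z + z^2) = (2*s + z)/(6*s + z)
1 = 1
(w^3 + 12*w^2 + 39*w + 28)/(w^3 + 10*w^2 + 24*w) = (w^2 + 8*w + 7)/(w*(w + 6))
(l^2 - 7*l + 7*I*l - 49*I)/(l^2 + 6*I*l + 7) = (l - 7)/(l - I)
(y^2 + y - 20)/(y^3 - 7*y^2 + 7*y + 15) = (y^2 + y - 20)/(y^3 - 7*y^2 + 7*y + 15)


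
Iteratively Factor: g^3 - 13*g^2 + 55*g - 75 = (g - 5)*(g^2 - 8*g + 15) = (g - 5)^2*(g - 3)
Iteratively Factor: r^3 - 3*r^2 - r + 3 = (r + 1)*(r^2 - 4*r + 3) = (r - 1)*(r + 1)*(r - 3)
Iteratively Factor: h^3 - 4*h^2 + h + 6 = (h + 1)*(h^2 - 5*h + 6) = (h - 2)*(h + 1)*(h - 3)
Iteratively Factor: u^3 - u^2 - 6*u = (u + 2)*(u^2 - 3*u) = u*(u + 2)*(u - 3)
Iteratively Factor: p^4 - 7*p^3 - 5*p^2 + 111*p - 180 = (p - 3)*(p^3 - 4*p^2 - 17*p + 60) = (p - 3)*(p + 4)*(p^2 - 8*p + 15) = (p - 3)^2*(p + 4)*(p - 5)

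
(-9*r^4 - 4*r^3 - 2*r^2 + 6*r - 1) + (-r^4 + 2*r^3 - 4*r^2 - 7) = -10*r^4 - 2*r^3 - 6*r^2 + 6*r - 8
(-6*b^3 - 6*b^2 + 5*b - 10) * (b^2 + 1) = -6*b^5 - 6*b^4 - b^3 - 16*b^2 + 5*b - 10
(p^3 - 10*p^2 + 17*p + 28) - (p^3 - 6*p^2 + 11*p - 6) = -4*p^2 + 6*p + 34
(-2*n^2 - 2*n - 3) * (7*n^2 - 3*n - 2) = -14*n^4 - 8*n^3 - 11*n^2 + 13*n + 6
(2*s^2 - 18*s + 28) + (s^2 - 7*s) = 3*s^2 - 25*s + 28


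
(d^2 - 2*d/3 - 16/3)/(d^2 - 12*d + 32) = (3*d^2 - 2*d - 16)/(3*(d^2 - 12*d + 32))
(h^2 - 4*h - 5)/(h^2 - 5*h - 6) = (h - 5)/(h - 6)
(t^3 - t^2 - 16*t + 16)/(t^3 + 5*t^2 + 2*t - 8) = (t - 4)/(t + 2)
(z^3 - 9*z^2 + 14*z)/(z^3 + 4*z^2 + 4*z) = (z^2 - 9*z + 14)/(z^2 + 4*z + 4)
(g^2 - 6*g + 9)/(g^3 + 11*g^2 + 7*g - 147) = (g - 3)/(g^2 + 14*g + 49)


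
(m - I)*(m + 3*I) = m^2 + 2*I*m + 3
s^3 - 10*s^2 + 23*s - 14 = (s - 7)*(s - 2)*(s - 1)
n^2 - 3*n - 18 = (n - 6)*(n + 3)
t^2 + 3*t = t*(t + 3)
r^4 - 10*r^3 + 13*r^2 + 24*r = r*(r - 8)*(r - 3)*(r + 1)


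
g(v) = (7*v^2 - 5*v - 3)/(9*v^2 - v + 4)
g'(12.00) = 0.00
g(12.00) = 0.73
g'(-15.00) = 0.00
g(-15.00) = 0.81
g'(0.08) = -0.88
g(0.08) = -0.84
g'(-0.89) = -0.63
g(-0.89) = 0.58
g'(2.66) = 0.13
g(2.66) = 0.51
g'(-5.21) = 0.01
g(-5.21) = 0.84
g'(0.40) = 1.07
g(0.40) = -0.77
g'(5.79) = 0.02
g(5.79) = 0.68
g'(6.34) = 0.02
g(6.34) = 0.69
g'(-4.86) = 0.01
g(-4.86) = 0.84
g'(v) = (1 - 18*v)*(7*v^2 - 5*v - 3)/(9*v^2 - v + 4)^2 + (14*v - 5)/(9*v^2 - v + 4)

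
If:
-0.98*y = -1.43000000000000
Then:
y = 1.46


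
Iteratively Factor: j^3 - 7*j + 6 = (j + 3)*(j^2 - 3*j + 2) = (j - 1)*(j + 3)*(j - 2)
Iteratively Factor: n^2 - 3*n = (n)*(n - 3)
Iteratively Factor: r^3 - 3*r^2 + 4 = (r + 1)*(r^2 - 4*r + 4) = (r - 2)*(r + 1)*(r - 2)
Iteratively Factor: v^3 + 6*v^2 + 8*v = (v)*(v^2 + 6*v + 8) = v*(v + 4)*(v + 2)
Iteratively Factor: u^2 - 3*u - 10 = (u - 5)*(u + 2)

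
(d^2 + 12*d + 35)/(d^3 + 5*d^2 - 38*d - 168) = (d + 5)/(d^2 - 2*d - 24)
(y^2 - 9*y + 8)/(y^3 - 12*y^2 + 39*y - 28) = (y - 8)/(y^2 - 11*y + 28)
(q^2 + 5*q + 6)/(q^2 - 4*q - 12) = (q + 3)/(q - 6)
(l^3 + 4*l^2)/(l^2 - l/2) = 2*l*(l + 4)/(2*l - 1)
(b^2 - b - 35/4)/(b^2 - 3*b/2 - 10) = (b - 7/2)/(b - 4)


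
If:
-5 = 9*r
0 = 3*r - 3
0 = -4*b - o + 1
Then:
No Solution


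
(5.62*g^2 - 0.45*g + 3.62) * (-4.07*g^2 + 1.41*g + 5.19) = -22.8734*g^4 + 9.7557*g^3 + 13.7999*g^2 + 2.7687*g + 18.7878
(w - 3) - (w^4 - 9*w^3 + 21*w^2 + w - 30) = -w^4 + 9*w^3 - 21*w^2 + 27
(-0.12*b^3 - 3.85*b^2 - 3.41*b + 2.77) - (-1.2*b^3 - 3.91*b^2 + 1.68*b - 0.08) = 1.08*b^3 + 0.0600000000000001*b^2 - 5.09*b + 2.85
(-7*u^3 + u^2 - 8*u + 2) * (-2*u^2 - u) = 14*u^5 + 5*u^4 + 15*u^3 + 4*u^2 - 2*u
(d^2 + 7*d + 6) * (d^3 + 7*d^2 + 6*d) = d^5 + 14*d^4 + 61*d^3 + 84*d^2 + 36*d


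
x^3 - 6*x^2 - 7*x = x*(x - 7)*(x + 1)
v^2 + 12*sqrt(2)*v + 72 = (v + 6*sqrt(2))^2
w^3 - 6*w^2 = w^2*(w - 6)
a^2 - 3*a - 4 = (a - 4)*(a + 1)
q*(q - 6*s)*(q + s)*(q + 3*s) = q^4 - 2*q^3*s - 21*q^2*s^2 - 18*q*s^3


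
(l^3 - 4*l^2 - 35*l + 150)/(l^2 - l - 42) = (l^2 - 10*l + 25)/(l - 7)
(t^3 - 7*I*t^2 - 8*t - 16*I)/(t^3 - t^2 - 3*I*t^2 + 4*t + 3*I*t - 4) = (t - 4*I)/(t - 1)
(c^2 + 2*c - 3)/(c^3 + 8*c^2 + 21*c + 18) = (c - 1)/(c^2 + 5*c + 6)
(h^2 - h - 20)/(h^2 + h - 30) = (h + 4)/(h + 6)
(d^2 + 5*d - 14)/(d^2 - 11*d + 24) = (d^2 + 5*d - 14)/(d^2 - 11*d + 24)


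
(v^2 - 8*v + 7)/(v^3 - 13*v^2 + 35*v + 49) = (v - 1)/(v^2 - 6*v - 7)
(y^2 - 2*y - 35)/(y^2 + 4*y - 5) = (y - 7)/(y - 1)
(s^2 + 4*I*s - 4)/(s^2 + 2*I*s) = (s + 2*I)/s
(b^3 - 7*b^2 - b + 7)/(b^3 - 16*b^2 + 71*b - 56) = (b + 1)/(b - 8)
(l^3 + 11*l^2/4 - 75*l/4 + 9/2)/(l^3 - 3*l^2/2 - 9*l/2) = (4*l^2 + 23*l - 6)/(2*l*(2*l + 3))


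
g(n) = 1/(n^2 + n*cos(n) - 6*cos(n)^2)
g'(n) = (n*sin(n) - 2*n - 12*sin(n)*cos(n) - cos(n))/(n^2 + n*cos(n) - 6*cos(n)^2)^2 = (n*sin(n) - 2*n - 6*sin(2*n) - cos(n))/(n^2 + n*cos(n) - 6*cos(n)^2)^2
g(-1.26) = 1.56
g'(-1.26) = 16.81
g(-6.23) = 0.04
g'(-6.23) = 0.01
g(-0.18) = -0.17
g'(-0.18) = 0.04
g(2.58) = 5.74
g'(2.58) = 81.34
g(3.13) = 1.50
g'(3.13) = -11.40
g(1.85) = 0.41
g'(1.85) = 0.25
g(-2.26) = 0.24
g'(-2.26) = 0.06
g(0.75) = -0.48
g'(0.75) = -1.75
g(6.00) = 0.03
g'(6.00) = -0.00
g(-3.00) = 0.16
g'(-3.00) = 0.15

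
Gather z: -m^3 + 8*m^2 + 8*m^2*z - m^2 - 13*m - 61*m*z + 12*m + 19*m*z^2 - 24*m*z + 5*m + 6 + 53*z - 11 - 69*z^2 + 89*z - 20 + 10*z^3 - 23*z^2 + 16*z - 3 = -m^3 + 7*m^2 + 4*m + 10*z^3 + z^2*(19*m - 92) + z*(8*m^2 - 85*m + 158) - 28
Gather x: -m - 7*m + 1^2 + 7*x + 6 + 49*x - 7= -8*m + 56*x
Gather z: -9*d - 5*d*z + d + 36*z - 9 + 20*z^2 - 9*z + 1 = -8*d + 20*z^2 + z*(27 - 5*d) - 8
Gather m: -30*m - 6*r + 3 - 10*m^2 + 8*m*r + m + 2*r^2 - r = -10*m^2 + m*(8*r - 29) + 2*r^2 - 7*r + 3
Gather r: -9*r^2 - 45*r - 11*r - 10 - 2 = -9*r^2 - 56*r - 12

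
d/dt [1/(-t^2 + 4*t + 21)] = 2*(t - 2)/(-t^2 + 4*t + 21)^2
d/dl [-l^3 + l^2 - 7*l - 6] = -3*l^2 + 2*l - 7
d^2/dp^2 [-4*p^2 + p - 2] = -8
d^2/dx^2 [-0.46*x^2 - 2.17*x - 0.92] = -0.920000000000000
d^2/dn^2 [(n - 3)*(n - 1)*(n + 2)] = 6*n - 4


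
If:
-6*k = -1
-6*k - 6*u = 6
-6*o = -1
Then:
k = 1/6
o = 1/6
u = -7/6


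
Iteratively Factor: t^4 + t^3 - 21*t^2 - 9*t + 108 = (t + 4)*(t^3 - 3*t^2 - 9*t + 27) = (t - 3)*(t + 4)*(t^2 - 9) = (t - 3)^2*(t + 4)*(t + 3)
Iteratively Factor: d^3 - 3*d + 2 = (d + 2)*(d^2 - 2*d + 1) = (d - 1)*(d + 2)*(d - 1)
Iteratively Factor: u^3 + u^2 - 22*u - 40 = (u + 4)*(u^2 - 3*u - 10) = (u + 2)*(u + 4)*(u - 5)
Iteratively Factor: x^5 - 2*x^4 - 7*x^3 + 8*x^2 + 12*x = (x)*(x^4 - 2*x^3 - 7*x^2 + 8*x + 12) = x*(x - 3)*(x^3 + x^2 - 4*x - 4) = x*(x - 3)*(x + 2)*(x^2 - x - 2) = x*(x - 3)*(x - 2)*(x + 2)*(x + 1)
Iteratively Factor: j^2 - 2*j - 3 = (j - 3)*(j + 1)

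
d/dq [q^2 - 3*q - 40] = 2*q - 3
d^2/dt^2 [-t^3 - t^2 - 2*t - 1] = -6*t - 2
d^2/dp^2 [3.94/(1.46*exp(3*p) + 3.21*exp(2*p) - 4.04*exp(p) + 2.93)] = ((-51.7716*exp(2*p) - 50.5896*exp(p) + 15.9176)*(1.46*exp(3*p) + 3.21*exp(2*p) - 4.04*exp(p) + 2.93) + 3.94*(4.38*exp(2*p) + 6.42*exp(p) - 4.04)*(8.76*exp(2*p) + 12.84*exp(p) - 8.08)*exp(p))*exp(p)/(1.46*exp(3*p) + 3.21*exp(2*p) - 4.04*exp(p) + 2.93)^3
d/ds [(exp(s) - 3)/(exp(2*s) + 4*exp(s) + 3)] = (-2*(exp(s) - 3)*(exp(s) + 2) + exp(2*s) + 4*exp(s) + 3)*exp(s)/(exp(2*s) + 4*exp(s) + 3)^2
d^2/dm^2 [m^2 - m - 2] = 2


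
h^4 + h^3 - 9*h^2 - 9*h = h*(h - 3)*(h + 1)*(h + 3)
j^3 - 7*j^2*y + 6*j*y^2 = j*(j - 6*y)*(j - y)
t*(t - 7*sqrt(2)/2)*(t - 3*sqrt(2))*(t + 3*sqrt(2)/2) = t^4 - 5*sqrt(2)*t^3 + 3*t^2/2 + 63*sqrt(2)*t/2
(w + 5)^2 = w^2 + 10*w + 25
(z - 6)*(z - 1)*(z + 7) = z^3 - 43*z + 42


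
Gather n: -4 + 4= 0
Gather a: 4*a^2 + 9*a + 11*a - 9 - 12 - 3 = 4*a^2 + 20*a - 24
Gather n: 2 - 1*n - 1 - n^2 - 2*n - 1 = -n^2 - 3*n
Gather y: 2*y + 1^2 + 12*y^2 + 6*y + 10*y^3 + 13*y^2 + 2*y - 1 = 10*y^3 + 25*y^2 + 10*y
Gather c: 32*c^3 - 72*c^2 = 32*c^3 - 72*c^2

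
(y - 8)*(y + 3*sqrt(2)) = y^2 - 8*y + 3*sqrt(2)*y - 24*sqrt(2)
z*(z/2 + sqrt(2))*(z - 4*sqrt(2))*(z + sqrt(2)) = z^4/2 - sqrt(2)*z^3/2 - 10*z^2 - 8*sqrt(2)*z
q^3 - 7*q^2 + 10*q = q*(q - 5)*(q - 2)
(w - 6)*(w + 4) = w^2 - 2*w - 24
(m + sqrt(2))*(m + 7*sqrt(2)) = m^2 + 8*sqrt(2)*m + 14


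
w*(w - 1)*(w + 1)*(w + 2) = w^4 + 2*w^3 - w^2 - 2*w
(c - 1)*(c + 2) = c^2 + c - 2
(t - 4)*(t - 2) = t^2 - 6*t + 8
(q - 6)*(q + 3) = q^2 - 3*q - 18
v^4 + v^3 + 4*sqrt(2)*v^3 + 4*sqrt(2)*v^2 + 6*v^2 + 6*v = v*(v + 3*sqrt(2))*(sqrt(2)*v/2 + 1)*(sqrt(2)*v + sqrt(2))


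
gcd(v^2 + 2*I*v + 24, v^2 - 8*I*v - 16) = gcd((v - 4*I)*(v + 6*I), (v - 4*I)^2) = v - 4*I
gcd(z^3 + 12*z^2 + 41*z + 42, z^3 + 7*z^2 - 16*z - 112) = z + 7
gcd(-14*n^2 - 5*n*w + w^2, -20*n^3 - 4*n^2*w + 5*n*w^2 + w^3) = 2*n + w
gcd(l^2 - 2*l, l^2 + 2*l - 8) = l - 2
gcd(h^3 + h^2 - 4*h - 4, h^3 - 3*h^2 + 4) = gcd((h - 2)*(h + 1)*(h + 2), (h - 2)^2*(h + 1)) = h^2 - h - 2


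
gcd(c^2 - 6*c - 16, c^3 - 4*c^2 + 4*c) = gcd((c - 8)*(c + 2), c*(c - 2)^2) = 1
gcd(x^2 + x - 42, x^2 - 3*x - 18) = x - 6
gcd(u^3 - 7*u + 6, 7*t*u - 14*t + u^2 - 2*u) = u - 2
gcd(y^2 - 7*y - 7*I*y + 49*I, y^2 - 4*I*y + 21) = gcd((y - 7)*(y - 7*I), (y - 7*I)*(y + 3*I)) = y - 7*I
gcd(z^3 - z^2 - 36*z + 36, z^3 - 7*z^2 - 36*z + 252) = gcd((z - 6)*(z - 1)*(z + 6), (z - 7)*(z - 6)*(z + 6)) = z^2 - 36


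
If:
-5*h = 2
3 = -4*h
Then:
No Solution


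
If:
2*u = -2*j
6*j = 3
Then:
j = 1/2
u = -1/2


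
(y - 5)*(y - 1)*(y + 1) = y^3 - 5*y^2 - y + 5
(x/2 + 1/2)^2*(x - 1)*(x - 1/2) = x^4/4 + x^3/8 - 3*x^2/8 - x/8 + 1/8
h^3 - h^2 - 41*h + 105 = (h - 5)*(h - 3)*(h + 7)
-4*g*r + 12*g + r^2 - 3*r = (-4*g + r)*(r - 3)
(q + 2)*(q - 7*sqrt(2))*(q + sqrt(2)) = q^3 - 6*sqrt(2)*q^2 + 2*q^2 - 12*sqrt(2)*q - 14*q - 28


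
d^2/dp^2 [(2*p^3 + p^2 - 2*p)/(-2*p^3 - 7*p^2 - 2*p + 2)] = 4*(12*p^6 + 24*p^5 + 24*p^4 + 20*p^3 + 15*p^2 + 30*p + 2)/(8*p^9 + 84*p^8 + 318*p^7 + 487*p^6 + 150*p^5 - 258*p^4 - 136*p^3 + 60*p^2 + 24*p - 8)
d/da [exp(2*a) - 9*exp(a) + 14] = (2*exp(a) - 9)*exp(a)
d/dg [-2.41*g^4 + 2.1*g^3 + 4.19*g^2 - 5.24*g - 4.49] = -9.64*g^3 + 6.3*g^2 + 8.38*g - 5.24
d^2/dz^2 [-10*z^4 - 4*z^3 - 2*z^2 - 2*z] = -120*z^2 - 24*z - 4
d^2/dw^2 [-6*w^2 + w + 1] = -12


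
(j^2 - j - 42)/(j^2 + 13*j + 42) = (j - 7)/(j + 7)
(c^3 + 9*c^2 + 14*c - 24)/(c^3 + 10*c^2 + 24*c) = (c - 1)/c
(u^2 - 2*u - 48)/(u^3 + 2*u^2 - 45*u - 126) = (u - 8)/(u^2 - 4*u - 21)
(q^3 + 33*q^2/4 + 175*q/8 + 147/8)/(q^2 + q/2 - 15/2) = (8*q^2 + 42*q + 49)/(4*(2*q - 5))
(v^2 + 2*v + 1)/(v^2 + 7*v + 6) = (v + 1)/(v + 6)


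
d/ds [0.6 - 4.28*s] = -4.28000000000000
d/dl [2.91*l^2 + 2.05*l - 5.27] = 5.82*l + 2.05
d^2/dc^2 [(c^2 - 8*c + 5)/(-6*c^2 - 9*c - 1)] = 4*(171*c^3 - 261*c^2 - 477*c - 224)/(216*c^6 + 972*c^5 + 1566*c^4 + 1053*c^3 + 261*c^2 + 27*c + 1)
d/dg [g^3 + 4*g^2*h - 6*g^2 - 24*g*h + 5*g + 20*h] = 3*g^2 + 8*g*h - 12*g - 24*h + 5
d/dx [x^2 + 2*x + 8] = 2*x + 2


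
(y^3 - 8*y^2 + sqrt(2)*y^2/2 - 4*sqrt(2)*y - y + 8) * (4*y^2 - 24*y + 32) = 4*y^5 - 56*y^4 + 2*sqrt(2)*y^4 - 28*sqrt(2)*y^3 + 220*y^3 - 200*y^2 + 112*sqrt(2)*y^2 - 224*y - 128*sqrt(2)*y + 256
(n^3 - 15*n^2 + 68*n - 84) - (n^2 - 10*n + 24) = n^3 - 16*n^2 + 78*n - 108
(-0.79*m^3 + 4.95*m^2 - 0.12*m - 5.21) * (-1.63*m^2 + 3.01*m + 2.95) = 1.2877*m^5 - 10.4464*m^4 + 12.7646*m^3 + 22.7336*m^2 - 16.0361*m - 15.3695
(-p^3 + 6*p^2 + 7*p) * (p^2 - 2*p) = -p^5 + 8*p^4 - 5*p^3 - 14*p^2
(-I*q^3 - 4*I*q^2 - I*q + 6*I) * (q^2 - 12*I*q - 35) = -I*q^5 - 12*q^4 - 4*I*q^4 - 48*q^3 + 34*I*q^3 - 12*q^2 + 146*I*q^2 + 72*q + 35*I*q - 210*I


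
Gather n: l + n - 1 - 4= l + n - 5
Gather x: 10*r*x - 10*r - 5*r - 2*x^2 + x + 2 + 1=-15*r - 2*x^2 + x*(10*r + 1) + 3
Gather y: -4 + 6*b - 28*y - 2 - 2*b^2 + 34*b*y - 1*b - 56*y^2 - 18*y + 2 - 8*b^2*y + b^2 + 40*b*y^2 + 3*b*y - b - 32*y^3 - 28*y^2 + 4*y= -b^2 + 4*b - 32*y^3 + y^2*(40*b - 84) + y*(-8*b^2 + 37*b - 42) - 4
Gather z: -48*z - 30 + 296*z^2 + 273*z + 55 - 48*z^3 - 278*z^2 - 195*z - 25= -48*z^3 + 18*z^2 + 30*z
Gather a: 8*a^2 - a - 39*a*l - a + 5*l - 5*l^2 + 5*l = 8*a^2 + a*(-39*l - 2) - 5*l^2 + 10*l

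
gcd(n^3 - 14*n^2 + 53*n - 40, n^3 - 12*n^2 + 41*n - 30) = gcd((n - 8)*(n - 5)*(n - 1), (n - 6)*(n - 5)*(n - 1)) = n^2 - 6*n + 5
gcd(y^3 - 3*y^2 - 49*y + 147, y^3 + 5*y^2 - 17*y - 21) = y^2 + 4*y - 21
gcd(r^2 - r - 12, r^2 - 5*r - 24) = r + 3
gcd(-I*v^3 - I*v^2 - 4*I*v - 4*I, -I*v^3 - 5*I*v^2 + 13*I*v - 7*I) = 1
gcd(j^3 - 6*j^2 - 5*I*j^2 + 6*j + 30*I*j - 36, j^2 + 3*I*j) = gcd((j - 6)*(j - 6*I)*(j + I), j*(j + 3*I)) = 1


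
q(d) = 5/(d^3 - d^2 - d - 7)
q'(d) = 5*(-3*d^2 + 2*d + 1)/(d^3 - d^2 - d - 7)^2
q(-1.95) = -0.31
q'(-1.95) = -0.27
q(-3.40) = -0.09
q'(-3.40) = -0.07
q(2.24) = -1.66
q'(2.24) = -5.25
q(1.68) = -0.74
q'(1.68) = -0.45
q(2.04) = -1.06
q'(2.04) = -1.67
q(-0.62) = -0.71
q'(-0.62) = -0.14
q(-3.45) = -0.09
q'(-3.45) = -0.07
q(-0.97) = -0.63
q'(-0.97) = -0.30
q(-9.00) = -0.00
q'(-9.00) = 0.00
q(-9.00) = -0.00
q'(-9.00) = 0.00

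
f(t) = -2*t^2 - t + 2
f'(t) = -4*t - 1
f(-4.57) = -35.20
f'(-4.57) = 17.28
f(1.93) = -7.38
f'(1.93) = -8.72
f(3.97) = -33.49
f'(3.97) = -16.88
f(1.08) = -1.41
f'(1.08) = -5.32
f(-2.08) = -4.57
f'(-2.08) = 7.32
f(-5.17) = -46.29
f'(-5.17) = 19.68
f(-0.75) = 1.62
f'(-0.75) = 2.00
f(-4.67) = -36.95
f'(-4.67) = 17.68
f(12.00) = -298.00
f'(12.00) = -49.00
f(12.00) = -298.00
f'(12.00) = -49.00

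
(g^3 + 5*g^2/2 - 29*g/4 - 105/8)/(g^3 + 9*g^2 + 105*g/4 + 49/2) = (4*g^2 - 4*g - 15)/(2*(2*g^2 + 11*g + 14))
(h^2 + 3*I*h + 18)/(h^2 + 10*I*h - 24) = (h - 3*I)/(h + 4*I)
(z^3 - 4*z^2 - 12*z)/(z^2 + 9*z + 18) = z*(z^2 - 4*z - 12)/(z^2 + 9*z + 18)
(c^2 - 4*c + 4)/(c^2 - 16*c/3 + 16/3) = 3*(c^2 - 4*c + 4)/(3*c^2 - 16*c + 16)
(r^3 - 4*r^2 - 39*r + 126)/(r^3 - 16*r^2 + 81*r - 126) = (r + 6)/(r - 6)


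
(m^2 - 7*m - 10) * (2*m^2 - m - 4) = 2*m^4 - 15*m^3 - 17*m^2 + 38*m + 40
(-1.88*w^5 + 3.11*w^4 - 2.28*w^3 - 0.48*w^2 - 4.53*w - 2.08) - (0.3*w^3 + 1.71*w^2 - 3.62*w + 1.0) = -1.88*w^5 + 3.11*w^4 - 2.58*w^3 - 2.19*w^2 - 0.91*w - 3.08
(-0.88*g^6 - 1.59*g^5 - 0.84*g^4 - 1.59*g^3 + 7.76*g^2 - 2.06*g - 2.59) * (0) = 0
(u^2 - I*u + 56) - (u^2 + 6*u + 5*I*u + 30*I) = -6*u - 6*I*u + 56 - 30*I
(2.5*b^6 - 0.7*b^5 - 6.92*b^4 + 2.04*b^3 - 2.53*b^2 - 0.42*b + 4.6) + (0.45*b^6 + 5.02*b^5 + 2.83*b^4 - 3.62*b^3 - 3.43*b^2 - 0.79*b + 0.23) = 2.95*b^6 + 4.32*b^5 - 4.09*b^4 - 1.58*b^3 - 5.96*b^2 - 1.21*b + 4.83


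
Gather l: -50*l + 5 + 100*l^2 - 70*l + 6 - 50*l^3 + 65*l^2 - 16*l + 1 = -50*l^3 + 165*l^2 - 136*l + 12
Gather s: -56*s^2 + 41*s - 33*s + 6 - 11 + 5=-56*s^2 + 8*s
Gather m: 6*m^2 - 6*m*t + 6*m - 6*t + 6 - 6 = 6*m^2 + m*(6 - 6*t) - 6*t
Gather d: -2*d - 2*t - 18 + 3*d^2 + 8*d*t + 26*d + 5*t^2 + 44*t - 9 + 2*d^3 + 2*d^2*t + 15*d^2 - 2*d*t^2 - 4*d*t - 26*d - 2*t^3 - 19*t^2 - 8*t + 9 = 2*d^3 + d^2*(2*t + 18) + d*(-2*t^2 + 4*t - 2) - 2*t^3 - 14*t^2 + 34*t - 18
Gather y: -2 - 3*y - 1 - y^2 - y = -y^2 - 4*y - 3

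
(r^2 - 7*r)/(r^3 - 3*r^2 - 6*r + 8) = r*(r - 7)/(r^3 - 3*r^2 - 6*r + 8)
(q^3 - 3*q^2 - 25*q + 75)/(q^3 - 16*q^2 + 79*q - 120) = (q + 5)/(q - 8)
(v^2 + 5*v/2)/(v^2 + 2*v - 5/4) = 2*v/(2*v - 1)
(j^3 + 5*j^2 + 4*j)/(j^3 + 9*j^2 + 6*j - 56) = j*(j + 1)/(j^2 + 5*j - 14)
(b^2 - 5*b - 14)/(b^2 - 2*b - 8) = (b - 7)/(b - 4)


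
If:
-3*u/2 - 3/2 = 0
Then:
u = -1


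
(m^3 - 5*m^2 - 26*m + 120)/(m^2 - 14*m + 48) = (m^2 + m - 20)/(m - 8)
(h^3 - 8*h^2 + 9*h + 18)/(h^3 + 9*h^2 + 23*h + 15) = (h^2 - 9*h + 18)/(h^2 + 8*h + 15)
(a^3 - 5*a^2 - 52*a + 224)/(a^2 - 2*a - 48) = (a^2 + 3*a - 28)/(a + 6)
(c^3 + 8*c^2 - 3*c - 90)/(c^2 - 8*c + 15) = (c^2 + 11*c + 30)/(c - 5)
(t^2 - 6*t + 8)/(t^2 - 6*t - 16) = (-t^2 + 6*t - 8)/(-t^2 + 6*t + 16)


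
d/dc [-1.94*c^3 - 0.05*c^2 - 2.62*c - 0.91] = -5.82*c^2 - 0.1*c - 2.62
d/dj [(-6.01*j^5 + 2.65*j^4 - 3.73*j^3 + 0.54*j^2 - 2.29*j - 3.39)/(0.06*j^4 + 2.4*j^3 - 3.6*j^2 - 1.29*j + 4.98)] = (-0.3606*j^8 - 28.848*j^7 + 71.4918*j^6 + 11.8668*j^5 - 147.3603*j^4 + 74.217*j^3 - 40.2588*j^2 - 19.0296*j - 15.7773)/(0.0036*j^8 + 0.288*j^7 + 5.328*j^6 - 17.4348*j^5 + 7.3656*j^4 + 33.192*j^3 - 34.1919*j^2 - 12.8484*j + 24.8004)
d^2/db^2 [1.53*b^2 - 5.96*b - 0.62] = 3.06000000000000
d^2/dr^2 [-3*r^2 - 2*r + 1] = -6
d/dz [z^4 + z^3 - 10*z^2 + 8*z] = 4*z^3 + 3*z^2 - 20*z + 8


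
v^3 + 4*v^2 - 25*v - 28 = (v - 4)*(v + 1)*(v + 7)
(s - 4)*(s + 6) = s^2 + 2*s - 24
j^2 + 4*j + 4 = (j + 2)^2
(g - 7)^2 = g^2 - 14*g + 49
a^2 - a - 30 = (a - 6)*(a + 5)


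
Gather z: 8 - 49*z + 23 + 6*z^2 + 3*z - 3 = 6*z^2 - 46*z + 28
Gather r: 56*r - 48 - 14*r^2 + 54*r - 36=-14*r^2 + 110*r - 84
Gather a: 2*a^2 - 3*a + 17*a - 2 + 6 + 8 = 2*a^2 + 14*a + 12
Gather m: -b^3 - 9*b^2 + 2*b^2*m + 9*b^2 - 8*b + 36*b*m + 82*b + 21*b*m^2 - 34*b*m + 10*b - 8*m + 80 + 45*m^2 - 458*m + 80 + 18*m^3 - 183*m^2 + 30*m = -b^3 + 84*b + 18*m^3 + m^2*(21*b - 138) + m*(2*b^2 + 2*b - 436) + 160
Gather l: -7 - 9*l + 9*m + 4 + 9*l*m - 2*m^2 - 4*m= l*(9*m - 9) - 2*m^2 + 5*m - 3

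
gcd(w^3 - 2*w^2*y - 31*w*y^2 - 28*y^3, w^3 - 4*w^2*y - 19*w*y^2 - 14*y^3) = -w^2 + 6*w*y + 7*y^2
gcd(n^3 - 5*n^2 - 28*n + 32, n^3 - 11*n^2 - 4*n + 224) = n^2 - 4*n - 32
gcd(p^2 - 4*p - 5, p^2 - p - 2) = p + 1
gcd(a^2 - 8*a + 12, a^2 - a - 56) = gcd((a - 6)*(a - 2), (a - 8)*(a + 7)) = 1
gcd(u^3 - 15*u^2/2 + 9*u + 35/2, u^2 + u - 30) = u - 5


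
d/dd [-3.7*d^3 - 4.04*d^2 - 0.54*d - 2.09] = -11.1*d^2 - 8.08*d - 0.54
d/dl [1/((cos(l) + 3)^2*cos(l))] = 3*(sin(l)/cos(l)^2 + tan(l))/(cos(l) + 3)^3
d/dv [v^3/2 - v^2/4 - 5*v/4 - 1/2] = 3*v^2/2 - v/2 - 5/4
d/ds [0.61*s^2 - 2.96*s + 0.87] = 1.22*s - 2.96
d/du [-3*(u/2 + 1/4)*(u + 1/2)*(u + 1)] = -9*u^2/2 - 6*u - 15/8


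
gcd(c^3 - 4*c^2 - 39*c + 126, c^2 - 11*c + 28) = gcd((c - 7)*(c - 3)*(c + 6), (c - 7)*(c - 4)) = c - 7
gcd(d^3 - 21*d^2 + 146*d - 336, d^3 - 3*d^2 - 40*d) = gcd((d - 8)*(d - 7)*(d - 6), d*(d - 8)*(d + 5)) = d - 8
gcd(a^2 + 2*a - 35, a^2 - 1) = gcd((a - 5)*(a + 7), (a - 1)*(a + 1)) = 1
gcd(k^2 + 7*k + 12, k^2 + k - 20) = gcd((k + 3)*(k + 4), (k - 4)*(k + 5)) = 1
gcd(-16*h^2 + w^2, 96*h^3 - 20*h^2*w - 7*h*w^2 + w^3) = 4*h + w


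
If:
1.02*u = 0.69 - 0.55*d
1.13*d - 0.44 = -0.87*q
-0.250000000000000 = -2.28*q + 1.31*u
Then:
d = 0.01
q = 0.50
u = 0.67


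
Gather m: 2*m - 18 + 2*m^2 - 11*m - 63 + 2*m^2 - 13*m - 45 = 4*m^2 - 22*m - 126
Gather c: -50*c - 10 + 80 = 70 - 50*c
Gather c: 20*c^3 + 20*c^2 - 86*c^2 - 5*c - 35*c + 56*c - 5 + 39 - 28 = 20*c^3 - 66*c^2 + 16*c + 6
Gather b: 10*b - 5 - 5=10*b - 10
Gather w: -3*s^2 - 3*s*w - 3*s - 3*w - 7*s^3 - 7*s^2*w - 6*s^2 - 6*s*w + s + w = -7*s^3 - 9*s^2 - 2*s + w*(-7*s^2 - 9*s - 2)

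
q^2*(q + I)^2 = q^4 + 2*I*q^3 - q^2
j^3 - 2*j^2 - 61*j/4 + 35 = (j - 7/2)*(j - 5/2)*(j + 4)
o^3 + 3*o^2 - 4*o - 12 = (o - 2)*(o + 2)*(o + 3)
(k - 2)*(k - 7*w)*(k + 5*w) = k^3 - 2*k^2*w - 2*k^2 - 35*k*w^2 + 4*k*w + 70*w^2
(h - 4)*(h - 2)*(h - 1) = h^3 - 7*h^2 + 14*h - 8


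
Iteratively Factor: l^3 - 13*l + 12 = (l - 1)*(l^2 + l - 12) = (l - 1)*(l + 4)*(l - 3)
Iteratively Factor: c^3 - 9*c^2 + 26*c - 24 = (c - 3)*(c^2 - 6*c + 8) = (c - 3)*(c - 2)*(c - 4)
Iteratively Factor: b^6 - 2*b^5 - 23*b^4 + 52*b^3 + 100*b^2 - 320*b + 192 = (b - 2)*(b^5 - 23*b^3 + 6*b^2 + 112*b - 96) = (b - 2)*(b + 4)*(b^4 - 4*b^3 - 7*b^2 + 34*b - 24) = (b - 2)^2*(b + 4)*(b^3 - 2*b^2 - 11*b + 12) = (b - 2)^2*(b - 1)*(b + 4)*(b^2 - b - 12) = (b - 2)^2*(b - 1)*(b + 3)*(b + 4)*(b - 4)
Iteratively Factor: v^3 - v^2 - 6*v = (v + 2)*(v^2 - 3*v) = (v - 3)*(v + 2)*(v)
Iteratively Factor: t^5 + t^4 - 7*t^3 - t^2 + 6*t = (t + 3)*(t^4 - 2*t^3 - t^2 + 2*t) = (t + 1)*(t + 3)*(t^3 - 3*t^2 + 2*t) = (t - 1)*(t + 1)*(t + 3)*(t^2 - 2*t) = t*(t - 1)*(t + 1)*(t + 3)*(t - 2)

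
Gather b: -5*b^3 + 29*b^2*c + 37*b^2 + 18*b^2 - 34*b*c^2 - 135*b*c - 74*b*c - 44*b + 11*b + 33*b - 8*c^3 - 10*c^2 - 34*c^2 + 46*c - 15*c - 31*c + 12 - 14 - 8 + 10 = -5*b^3 + b^2*(29*c + 55) + b*(-34*c^2 - 209*c) - 8*c^3 - 44*c^2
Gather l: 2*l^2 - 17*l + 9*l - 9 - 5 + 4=2*l^2 - 8*l - 10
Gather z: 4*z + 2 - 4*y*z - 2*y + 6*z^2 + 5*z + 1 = -2*y + 6*z^2 + z*(9 - 4*y) + 3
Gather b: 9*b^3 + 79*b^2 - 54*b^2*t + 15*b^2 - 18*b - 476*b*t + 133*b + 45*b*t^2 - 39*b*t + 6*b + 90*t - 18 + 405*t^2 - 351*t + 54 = 9*b^3 + b^2*(94 - 54*t) + b*(45*t^2 - 515*t + 121) + 405*t^2 - 261*t + 36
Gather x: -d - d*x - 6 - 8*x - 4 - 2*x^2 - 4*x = -d - 2*x^2 + x*(-d - 12) - 10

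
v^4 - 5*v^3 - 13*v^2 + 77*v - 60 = (v - 5)*(v - 3)*(v - 1)*(v + 4)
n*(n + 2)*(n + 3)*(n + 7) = n^4 + 12*n^3 + 41*n^2 + 42*n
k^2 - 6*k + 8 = (k - 4)*(k - 2)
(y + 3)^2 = y^2 + 6*y + 9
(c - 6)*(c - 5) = c^2 - 11*c + 30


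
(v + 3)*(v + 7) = v^2 + 10*v + 21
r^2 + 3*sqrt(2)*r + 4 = (r + sqrt(2))*(r + 2*sqrt(2))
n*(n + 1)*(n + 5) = n^3 + 6*n^2 + 5*n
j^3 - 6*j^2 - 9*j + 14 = (j - 7)*(j - 1)*(j + 2)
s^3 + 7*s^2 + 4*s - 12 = (s - 1)*(s + 2)*(s + 6)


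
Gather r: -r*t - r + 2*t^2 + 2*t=r*(-t - 1) + 2*t^2 + 2*t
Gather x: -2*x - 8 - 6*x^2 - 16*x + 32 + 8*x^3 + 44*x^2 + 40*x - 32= 8*x^3 + 38*x^2 + 22*x - 8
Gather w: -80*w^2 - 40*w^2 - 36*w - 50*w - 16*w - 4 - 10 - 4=-120*w^2 - 102*w - 18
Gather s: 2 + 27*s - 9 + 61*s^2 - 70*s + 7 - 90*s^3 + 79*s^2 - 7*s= -90*s^3 + 140*s^2 - 50*s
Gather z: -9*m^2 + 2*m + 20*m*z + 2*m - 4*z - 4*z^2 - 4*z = -9*m^2 + 4*m - 4*z^2 + z*(20*m - 8)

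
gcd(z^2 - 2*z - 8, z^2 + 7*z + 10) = z + 2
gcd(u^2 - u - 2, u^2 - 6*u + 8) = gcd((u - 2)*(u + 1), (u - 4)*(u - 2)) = u - 2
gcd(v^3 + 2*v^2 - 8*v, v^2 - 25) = 1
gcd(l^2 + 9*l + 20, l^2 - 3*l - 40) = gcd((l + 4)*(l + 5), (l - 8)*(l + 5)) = l + 5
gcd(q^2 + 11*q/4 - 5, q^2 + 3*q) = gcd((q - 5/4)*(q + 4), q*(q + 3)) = 1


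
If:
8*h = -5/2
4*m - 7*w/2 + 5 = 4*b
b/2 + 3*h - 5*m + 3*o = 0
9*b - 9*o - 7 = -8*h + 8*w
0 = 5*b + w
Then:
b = -103/1618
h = -5/16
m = -13399/12944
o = -3403/2427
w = 515/1618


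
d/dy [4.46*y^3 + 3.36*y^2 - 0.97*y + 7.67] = 13.38*y^2 + 6.72*y - 0.97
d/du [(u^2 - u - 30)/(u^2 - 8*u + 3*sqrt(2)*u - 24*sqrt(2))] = ((2*u - 1)*(u^2 - 8*u + 3*sqrt(2)*u - 24*sqrt(2)) + (2*u - 8 + 3*sqrt(2))*(-u^2 + u + 30))/(u^2 - 8*u + 3*sqrt(2)*u - 24*sqrt(2))^2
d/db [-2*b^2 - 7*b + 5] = -4*b - 7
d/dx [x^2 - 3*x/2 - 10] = 2*x - 3/2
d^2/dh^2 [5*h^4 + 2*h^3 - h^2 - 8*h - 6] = 60*h^2 + 12*h - 2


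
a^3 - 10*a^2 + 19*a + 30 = (a - 6)*(a - 5)*(a + 1)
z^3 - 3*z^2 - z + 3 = (z - 3)*(z - 1)*(z + 1)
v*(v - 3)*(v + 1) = v^3 - 2*v^2 - 3*v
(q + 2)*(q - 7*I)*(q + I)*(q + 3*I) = q^4 + 2*q^3 - 3*I*q^3 + 25*q^2 - 6*I*q^2 + 50*q + 21*I*q + 42*I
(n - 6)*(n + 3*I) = n^2 - 6*n + 3*I*n - 18*I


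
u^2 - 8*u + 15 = (u - 5)*(u - 3)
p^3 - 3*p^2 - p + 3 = (p - 3)*(p - 1)*(p + 1)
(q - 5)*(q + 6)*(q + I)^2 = q^4 + q^3 + 2*I*q^3 - 31*q^2 + 2*I*q^2 - q - 60*I*q + 30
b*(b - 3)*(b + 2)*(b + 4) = b^4 + 3*b^3 - 10*b^2 - 24*b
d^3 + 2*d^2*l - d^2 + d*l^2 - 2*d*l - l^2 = (d - 1)*(d + l)^2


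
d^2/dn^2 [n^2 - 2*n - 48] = 2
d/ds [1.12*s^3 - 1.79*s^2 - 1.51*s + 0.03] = 3.36*s^2 - 3.58*s - 1.51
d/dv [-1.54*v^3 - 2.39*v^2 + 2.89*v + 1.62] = -4.62*v^2 - 4.78*v + 2.89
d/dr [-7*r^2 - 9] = -14*r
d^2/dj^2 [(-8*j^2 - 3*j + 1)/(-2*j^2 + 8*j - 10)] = (35*j^3 - 123*j^2 - 33*j + 249)/(j^6 - 12*j^5 + 63*j^4 - 184*j^3 + 315*j^2 - 300*j + 125)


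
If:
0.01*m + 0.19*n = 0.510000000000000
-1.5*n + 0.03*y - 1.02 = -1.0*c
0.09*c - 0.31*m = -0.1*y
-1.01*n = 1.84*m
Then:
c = 5.45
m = -1.52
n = 2.76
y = -9.61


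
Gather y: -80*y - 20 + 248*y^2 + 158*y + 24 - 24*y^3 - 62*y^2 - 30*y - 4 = -24*y^3 + 186*y^2 + 48*y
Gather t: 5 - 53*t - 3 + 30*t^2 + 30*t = 30*t^2 - 23*t + 2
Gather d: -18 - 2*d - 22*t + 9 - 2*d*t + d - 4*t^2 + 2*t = d*(-2*t - 1) - 4*t^2 - 20*t - 9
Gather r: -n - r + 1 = -n - r + 1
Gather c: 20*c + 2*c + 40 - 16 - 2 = 22*c + 22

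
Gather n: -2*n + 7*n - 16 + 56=5*n + 40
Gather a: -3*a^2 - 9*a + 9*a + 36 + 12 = 48 - 3*a^2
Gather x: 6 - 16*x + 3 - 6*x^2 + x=-6*x^2 - 15*x + 9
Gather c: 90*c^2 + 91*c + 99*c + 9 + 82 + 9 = 90*c^2 + 190*c + 100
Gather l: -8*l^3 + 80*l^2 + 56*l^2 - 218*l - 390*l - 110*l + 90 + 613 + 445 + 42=-8*l^3 + 136*l^2 - 718*l + 1190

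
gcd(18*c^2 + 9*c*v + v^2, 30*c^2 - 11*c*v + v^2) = 1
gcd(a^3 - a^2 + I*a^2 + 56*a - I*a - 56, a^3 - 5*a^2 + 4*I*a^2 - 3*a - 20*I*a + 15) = 1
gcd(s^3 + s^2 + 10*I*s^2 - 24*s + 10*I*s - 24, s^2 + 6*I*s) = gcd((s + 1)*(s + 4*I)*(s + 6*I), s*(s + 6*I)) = s + 6*I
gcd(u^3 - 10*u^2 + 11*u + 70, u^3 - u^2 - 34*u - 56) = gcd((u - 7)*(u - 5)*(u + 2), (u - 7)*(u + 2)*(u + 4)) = u^2 - 5*u - 14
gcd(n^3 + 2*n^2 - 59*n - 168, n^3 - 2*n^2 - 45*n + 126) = n + 7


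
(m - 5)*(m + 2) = m^2 - 3*m - 10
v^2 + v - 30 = (v - 5)*(v + 6)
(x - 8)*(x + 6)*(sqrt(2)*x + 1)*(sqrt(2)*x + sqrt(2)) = 2*x^4 - 2*x^3 + sqrt(2)*x^3 - 100*x^2 - sqrt(2)*x^2 - 96*x - 50*sqrt(2)*x - 48*sqrt(2)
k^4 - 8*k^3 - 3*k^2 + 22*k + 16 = (k - 8)*(k - 2)*(k + 1)^2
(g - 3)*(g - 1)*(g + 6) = g^3 + 2*g^2 - 21*g + 18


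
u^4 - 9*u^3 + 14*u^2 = u^2*(u - 7)*(u - 2)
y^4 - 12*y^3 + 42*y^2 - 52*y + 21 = (y - 7)*(y - 3)*(y - 1)^2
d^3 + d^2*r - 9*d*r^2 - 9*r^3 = (d - 3*r)*(d + r)*(d + 3*r)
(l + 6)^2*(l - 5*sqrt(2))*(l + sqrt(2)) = l^4 - 4*sqrt(2)*l^3 + 12*l^3 - 48*sqrt(2)*l^2 + 26*l^2 - 144*sqrt(2)*l - 120*l - 360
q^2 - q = q*(q - 1)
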